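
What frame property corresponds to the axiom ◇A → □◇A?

the Euclidean property

This schema is the 5 axiom.
Its frame correspondent is the Euclidean property — ∀x ∀y ∀z (Rxy ∧ Rxz → Ryz).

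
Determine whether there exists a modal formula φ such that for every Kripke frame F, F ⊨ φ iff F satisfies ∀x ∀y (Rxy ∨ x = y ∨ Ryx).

Not modally definable

If a class were modally definable it would be closed under disjoint unions (Goldblatt–Thomason).
Take 3 disjoint single-world reflexive frames: each is trivially connected, but their disjoint union has 3 worlds with no edge between distinct components, so it is not connected.
Hence connectedness of R is not modally definable.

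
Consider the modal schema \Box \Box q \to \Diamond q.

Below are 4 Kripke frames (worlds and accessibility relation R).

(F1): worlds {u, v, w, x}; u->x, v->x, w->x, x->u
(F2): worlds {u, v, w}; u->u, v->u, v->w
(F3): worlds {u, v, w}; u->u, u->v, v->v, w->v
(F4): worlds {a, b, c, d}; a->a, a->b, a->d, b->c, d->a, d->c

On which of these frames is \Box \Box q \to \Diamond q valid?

The schema corresponds to a generalized confluence (Geach) condition: \forall x \exists w (x R^2 w \wedge xRw).
(F1): fails — at u but no t with uR²t and uRt.
(F2): fails — at w but no t with wR²t and wRt.
(F3): ✓.
(F4): fails — at b but no w with bR²w and bRw.
Valid on: (F3).

(F3)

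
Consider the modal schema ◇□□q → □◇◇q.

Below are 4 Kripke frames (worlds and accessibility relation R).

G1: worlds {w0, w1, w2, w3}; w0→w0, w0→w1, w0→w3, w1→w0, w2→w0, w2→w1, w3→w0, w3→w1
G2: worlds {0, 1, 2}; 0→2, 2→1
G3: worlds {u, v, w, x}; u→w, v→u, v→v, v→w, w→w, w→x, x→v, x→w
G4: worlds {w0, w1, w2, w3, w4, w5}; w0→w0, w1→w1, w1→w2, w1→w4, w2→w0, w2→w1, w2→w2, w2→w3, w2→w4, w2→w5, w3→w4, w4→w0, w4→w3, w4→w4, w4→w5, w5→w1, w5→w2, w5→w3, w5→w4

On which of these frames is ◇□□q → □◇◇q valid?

G1, G3, G4

Frame correspondent (Sahlqvist): ∀x ∀y ∀z ((xRy ∧ xRz) → ∃w (yR²w ∧ zR²w)) — i.e. a generalized confluence (Geach) condition.
G1: condition met.
G2: fails — 0R2, 0R2 but no w with 2R²w and 2R²w.
G3: condition met.
G4: condition met.
Valid on: G1, G3, G4.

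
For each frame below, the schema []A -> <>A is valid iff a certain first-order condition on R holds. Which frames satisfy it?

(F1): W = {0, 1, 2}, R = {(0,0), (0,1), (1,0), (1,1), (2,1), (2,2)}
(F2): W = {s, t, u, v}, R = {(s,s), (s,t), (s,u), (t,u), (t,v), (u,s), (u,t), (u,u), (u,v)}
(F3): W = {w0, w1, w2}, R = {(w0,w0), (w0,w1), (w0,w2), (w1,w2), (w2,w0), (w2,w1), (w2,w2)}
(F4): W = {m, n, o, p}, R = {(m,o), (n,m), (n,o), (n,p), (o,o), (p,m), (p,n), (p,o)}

(F1), (F3), (F4)

Frame correspondent (Sahlqvist): forall x exists y Rxy — i.e. seriality.
(F1): holds.
(F2): fails — world v has no successor.
(F3): holds.
(F4): holds.
Valid on: (F1), (F3), (F4).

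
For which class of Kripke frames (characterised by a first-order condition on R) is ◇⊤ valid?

◇⊤ holds at w iff w has a successor, so frame-validity of ◇⊤ is exactly seriality. Equivalently via □ψ → ◇ψ:
Suppose □ψ→◇ψ is valid. At any x set V(ψ)=W. Then □ψ at x, so ◇ψ at x, so x has a successor.
The converse is a direct semantic check.
So the correspondent is seriality.

Seriality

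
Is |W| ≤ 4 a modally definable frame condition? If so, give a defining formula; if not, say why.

If a class were modally definable it would be closed under disjoint unions (Goldblatt–Thomason).
Any modal formula valid on each of 5 disjoint one-world frames is valid on their disjoint union (validity is preserved under disjoint unions). Each one-world frame has |W|=1≤4, but the union has |W|=5.
Hence having at most 4 worlds is not modally definable.

Not definable by any modal formula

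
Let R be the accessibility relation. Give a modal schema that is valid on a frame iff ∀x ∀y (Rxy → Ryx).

q → □◇q

This is symmetry; the standard corresponding axiom is B: q → □◇q.
Suppose q→□◇q is valid. Take Rxy and set V(q)={x}. Then q at x, so □◇q at x, so ◇q at y, so some z with Ryz has q; z=x, i.e. Ryx.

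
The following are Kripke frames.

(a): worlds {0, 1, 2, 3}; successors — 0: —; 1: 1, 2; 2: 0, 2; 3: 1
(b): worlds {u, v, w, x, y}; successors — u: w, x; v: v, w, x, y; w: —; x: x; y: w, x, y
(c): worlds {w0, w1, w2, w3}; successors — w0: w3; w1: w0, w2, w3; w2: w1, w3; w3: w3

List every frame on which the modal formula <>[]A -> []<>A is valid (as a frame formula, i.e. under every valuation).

(c)

The schema corresponds to convergence: forall x forall y forall z (Rxy & Rxz -> exists w (Ryw & Rzw)).
(a): fails — R20 and R20 but 0 and 0 have no common successor.
(b): fails — Ruw and Ruw but w and w have no common successor.
(c): holds.
Valid on: (c).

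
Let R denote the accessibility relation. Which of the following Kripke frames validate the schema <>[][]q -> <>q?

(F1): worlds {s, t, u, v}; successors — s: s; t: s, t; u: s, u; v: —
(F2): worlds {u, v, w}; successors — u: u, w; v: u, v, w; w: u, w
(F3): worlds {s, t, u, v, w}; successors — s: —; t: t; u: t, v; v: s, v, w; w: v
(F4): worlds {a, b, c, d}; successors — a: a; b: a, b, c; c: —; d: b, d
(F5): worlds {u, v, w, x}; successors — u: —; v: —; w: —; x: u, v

(F1), (F2)

The schema corresponds to a generalized confluence (Geach) condition: forall x forall y (xRy -> exists w (y R^2 w & xRw)).
(F1): satisfies the condition.
(F2): satisfies the condition.
(F3): fails — vRs but no w* with sR²w* and vRw*.
(F4): fails — bRc but no w with cR²w and bRw.
(F5): fails — xRu but no t with uR²t and xRt.
Valid on: (F1), (F2).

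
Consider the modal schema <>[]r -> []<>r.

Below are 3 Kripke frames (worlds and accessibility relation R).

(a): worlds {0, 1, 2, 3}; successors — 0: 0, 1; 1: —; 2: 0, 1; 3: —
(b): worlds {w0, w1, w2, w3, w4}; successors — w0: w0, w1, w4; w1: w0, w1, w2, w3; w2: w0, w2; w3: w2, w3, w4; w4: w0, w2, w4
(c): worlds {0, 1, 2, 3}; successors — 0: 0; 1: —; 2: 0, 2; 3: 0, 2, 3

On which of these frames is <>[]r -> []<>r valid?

(b), (c)

This is the axiom for convergence; its first-order frame correspondent is forall x forall y forall z (Rxy & Rxz -> exists w (Ryw & Rzw)).
(a): fails — R00 and R01 but 0 and 1 have no common successor.
(b): condition met.
(c): condition met.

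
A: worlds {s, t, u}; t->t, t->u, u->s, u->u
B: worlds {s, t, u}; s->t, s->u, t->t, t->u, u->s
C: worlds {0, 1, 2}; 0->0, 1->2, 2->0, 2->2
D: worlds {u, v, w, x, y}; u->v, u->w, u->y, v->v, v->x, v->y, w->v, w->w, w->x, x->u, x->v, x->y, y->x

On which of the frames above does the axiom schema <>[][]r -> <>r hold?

B, C, D

Frame correspondent (Sahlqvist): forall x forall y (xRy -> exists w (y R^2 w & xRw)) — i.e. a generalized confluence (Geach) condition.
A: fails — uRs but no w with sR²w and uRw.
B: ✓.
C: ✓.
D: ✓.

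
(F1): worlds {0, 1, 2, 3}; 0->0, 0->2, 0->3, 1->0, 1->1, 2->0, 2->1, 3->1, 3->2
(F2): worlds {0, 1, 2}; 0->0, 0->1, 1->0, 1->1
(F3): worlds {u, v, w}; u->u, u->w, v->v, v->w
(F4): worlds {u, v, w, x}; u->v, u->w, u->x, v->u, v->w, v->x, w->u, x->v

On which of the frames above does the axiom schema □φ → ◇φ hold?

(F1), (F4)

Frame correspondent (Sahlqvist): ∀x ∃y Rxy — i.e. seriality.
(F1): condition met.
(F2): fails — world 2 has no successor.
(F3): fails — world w has no successor.
(F4): condition met.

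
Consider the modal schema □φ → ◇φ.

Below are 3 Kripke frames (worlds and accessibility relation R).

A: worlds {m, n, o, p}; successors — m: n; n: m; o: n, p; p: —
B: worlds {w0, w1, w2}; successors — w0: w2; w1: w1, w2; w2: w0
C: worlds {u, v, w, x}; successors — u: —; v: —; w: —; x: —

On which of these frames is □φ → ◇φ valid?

Frame correspondent (Sahlqvist): ∀x ∃y Rxy — i.e. seriality.
A: fails — world p has no successor.
B: condition met.
C: fails — world u has no successor.

B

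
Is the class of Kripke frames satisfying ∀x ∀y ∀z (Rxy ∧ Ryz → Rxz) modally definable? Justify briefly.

Yes, by □p → □□p

The condition is transitivity. A defining modal formula is □p → □□p.
Suppose □p→□□p is valid. Take Rxy, Ryz and set V(p)={w : Rxw}. Then □p at x, so □□p at x, so □p at y, so p at z, i.e. Rxz.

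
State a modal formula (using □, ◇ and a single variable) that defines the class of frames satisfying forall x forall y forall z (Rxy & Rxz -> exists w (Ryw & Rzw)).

◇□s → □◇s

The condition is convergence. The .2 schema ◇□s → □◇s defines it.
Suppose ◇□s→□◇s is valid. Take Rxy, Rxz and set V(s)={w : Ryw}. Then □s at y so ◇□s at x, so □◇s at x, so ◇s at z, giving w with Rzw and Ryw.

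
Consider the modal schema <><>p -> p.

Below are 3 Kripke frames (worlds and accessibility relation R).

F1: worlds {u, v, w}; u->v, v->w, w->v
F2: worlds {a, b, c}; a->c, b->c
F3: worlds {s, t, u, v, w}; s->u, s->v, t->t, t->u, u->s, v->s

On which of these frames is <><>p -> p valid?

The schema corresponds to a generalized confluence (Geach) condition: forall x forall y (x R^2 y -> exists w (y = w & x = w)).
F1: fails — uR²w but w ≠ u.
F2: satisfies the condition.
F3: fails — tR²s but s ≠ t.

F2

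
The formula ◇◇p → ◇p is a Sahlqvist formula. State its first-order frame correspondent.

Equivalently (dual form): □p → □□p.
Suppose □p→□□p is valid. Take Rxy, Ryz and set V(p)={w : Rxw}. Then □p at x, so □□p at x, so □p at y, so p at z, i.e. Rxz.

transitivity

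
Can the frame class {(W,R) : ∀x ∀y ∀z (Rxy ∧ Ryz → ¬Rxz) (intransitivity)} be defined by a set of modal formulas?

Not definable by any modal formula

Modal frame validity is preserved under surjective bounded morphisms.
The 5-cycle (worlds 0,1,2,3,4 with 0→1→2→3→4→0) is intransitive. Mapping every world to a single reflexive point • is a surjective bounded morphism; the reflexive point is not intransitive (R••∧R•• but R••).
Hence intransitivity is not modally definable.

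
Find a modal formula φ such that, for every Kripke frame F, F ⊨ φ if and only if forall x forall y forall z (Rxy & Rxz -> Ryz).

A defining formula is ◇q → □◇q (the 5 axiom).
Suppose ◇q→□◇q is valid. Take Rxy, Rxz and set V(q)={y}. Then ◇q at x, so □◇q at x, so ◇q at z, so some w with Rzw has q; w=y, i.e. Rzy. By symmetry of the argument, Ryz.

◇q → □◇q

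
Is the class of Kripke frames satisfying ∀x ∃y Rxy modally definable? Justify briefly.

This is a Sahlqvist condition; the D axiom □q → ◇q defines it.
Suppose □q→◇q is valid. At any x set V(q)=W. Then □q at x, so ◇q at x, so x has a successor.

Definable; □q → ◇q defines it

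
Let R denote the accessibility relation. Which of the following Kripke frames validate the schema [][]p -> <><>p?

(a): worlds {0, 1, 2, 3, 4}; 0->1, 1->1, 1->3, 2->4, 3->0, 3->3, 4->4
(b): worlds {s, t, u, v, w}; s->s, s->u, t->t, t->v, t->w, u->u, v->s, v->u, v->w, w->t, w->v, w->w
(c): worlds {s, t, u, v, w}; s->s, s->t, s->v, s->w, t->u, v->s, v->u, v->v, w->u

Frame correspondent (Sahlqvist): forall x exists w (x R^2 w & x R^2 w) — i.e. a generalized confluence (Geach) condition.
(a): condition met.
(b): condition met.
(c): fails — at t but no w* with tR²w* and tR²w*.
Valid on: (a), (b).

(a), (b)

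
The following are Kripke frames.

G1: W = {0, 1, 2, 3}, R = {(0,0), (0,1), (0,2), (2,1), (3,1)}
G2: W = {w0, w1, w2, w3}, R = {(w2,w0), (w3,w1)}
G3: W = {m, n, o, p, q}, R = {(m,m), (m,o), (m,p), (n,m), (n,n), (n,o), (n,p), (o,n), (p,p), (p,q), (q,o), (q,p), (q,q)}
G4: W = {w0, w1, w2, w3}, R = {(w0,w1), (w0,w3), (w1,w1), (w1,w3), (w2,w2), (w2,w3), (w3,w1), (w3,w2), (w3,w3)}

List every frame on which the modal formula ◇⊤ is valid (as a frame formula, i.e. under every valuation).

Frame correspondent (Sahlqvist): ∀x ∃y Rxy — i.e. seriality.
G1: fails — world 1 has no successor.
G2: fails — world w0 has no successor.
G3: holds.
G4: holds.
Valid on: G3, G4.

G3, G4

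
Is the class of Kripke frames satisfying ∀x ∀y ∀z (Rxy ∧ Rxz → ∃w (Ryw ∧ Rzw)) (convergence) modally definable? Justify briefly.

Yes: it is convergence, defined by the .2 schema ◇□p → □◇p.
Suppose ◇□p→□◇p is valid. Take Rxy, Rxz and set V(p)={w : Ryw}. Then □p at y so ◇□p at x, so □◇p at x, so ◇p at z, giving w with Rzw and Ryw.

Yes, by ◇□p → □◇p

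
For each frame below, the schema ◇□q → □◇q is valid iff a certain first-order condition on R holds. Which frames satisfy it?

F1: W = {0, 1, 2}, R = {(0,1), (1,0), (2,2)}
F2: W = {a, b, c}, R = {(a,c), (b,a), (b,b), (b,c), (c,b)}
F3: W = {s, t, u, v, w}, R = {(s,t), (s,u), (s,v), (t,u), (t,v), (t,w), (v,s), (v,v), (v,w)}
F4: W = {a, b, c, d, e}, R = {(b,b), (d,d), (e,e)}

This is the axiom for convergence; its first-order frame correspondent is ∀x ∀y ∀z (Rxy ∧ Rxz → ∃w (Ryw ∧ Rzw)).
F1: holds.
F2: fails — Rbc and Rba but c and a have no common successor.
F3: fails — Rsv and Rsu but v and u have no common successor.
F4: holds.

F1, F4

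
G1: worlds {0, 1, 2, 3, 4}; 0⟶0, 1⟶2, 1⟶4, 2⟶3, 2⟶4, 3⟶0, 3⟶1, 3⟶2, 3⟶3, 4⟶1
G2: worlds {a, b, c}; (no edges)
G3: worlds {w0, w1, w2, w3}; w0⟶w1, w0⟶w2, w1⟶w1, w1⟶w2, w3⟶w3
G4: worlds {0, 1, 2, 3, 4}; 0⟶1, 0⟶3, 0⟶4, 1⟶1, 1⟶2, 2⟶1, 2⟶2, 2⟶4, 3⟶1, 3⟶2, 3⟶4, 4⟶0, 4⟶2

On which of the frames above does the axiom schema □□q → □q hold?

The schema corresponds to density: ∀x ∀y (Rxy → ∃z (Rxz ∧ Rzy)).
G1: fails — R12 but no z with R1z and Rz2.
G2: ✓.
G3: ✓.
G4: fails — R40 but no z with R4z and Rz0.

G2, G3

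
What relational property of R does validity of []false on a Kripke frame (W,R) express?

Emptiness of R

□⊥ is valid iff no world has any successor (otherwise □⊥ fails at any world with one).
Conversely, on a frame with emptiness of R the schema holds at every world under every valuation.
So the correspondent is emptiness of R.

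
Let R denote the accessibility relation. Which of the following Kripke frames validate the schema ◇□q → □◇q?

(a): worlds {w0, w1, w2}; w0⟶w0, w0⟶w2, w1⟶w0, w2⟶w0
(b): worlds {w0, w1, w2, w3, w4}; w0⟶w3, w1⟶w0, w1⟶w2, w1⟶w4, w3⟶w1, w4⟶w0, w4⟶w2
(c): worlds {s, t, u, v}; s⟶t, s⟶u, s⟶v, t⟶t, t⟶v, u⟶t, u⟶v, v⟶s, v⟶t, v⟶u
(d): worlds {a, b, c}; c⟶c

The schema corresponds to convergence: ∀x ∀y ∀z (Rxy ∧ Rxz → ∃w (Ryw ∧ Rzw)).
(a): ✓.
(b): fails — Rw1w2 and Rw1w2 but w2 and w2 have no common successor.
(c): ✓.
(d): ✓.
Valid on: (a), (c), (d).

(a), (c), (d)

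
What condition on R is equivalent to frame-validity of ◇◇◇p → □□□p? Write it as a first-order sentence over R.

This is a Sahlqvist (Geach-type) schema ◇^3□^0p → □^3◇^0p.
Minimal-valuation argument: fix x; take any y with xR^3y and any z with xR^3z. Set V(p) to the set of worlds R-reachable from y in exactly 0 steps. Then □^0p holds at y, so the antecedent holds at x; validity forces ◇^0p at z, giving a w with zR^0w and yR^0w.
First-order correspondent: ∀x ∀y ∀z ((xR³y ∧ xR³z) → ∃w (y = w ∧ z = w)).

∀x ∀y ∀z ((xR³y ∧ xR³z) → ∃w (y = w ∧ z = w))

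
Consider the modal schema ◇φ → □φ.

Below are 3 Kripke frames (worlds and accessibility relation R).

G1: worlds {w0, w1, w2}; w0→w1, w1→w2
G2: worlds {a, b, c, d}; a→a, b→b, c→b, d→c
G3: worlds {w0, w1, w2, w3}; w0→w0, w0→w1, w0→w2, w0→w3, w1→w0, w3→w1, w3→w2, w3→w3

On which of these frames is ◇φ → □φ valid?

This is the axiom for partial functionality; its first-order frame correspondent is ∀x ∀y ∀z (Rxy ∧ Rxz → y = z).
G1: ✓.
G2: ✓.
G3: fails — w0 sees both w0 and w1.
Valid on: G1, G2.

G1, G2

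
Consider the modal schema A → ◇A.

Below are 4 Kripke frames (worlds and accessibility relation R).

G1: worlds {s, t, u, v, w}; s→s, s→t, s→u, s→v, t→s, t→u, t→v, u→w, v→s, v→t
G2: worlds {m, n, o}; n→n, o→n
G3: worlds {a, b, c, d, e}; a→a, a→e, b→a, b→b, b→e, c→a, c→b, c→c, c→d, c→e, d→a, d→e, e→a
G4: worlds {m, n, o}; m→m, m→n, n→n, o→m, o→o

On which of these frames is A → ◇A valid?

Frame correspondent (Sahlqvist): ∀x Rxx — i.e. reflexivity.
G1: fails — world t does not see itself.
G2: fails — world m does not see itself.
G3: fails — world d does not see itself.
G4: satisfies the condition.
Valid on: G4.

G4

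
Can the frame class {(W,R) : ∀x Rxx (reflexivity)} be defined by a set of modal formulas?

This is a Sahlqvist condition; the T axiom □r → r defines it.
Suppose □r→r is valid. At any x set V(r)={w : Rxw}. Then □r holds at x, so r holds at x, i.e. Rxx.

Definable; □r → r defines it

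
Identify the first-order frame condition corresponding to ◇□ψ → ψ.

This is frame-equivalent to ψ → □◇ψ (substitute ¬ψ for ψ and contrapose).
Suppose ψ→□◇ψ is valid. Take Rxy and set V(ψ)={x}. Then ψ at x, so □◇ψ at x, so ◇ψ at y, so some z with Ryz has ψ; z=x, i.e. Ryx.
Conversely, on a frame with symmetry the schema holds at every world under every valuation.
So the correspondent is symmetry.

Symmetry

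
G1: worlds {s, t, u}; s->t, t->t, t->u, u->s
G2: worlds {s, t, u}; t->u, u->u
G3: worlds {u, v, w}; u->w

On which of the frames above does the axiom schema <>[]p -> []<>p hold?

G2

The schema corresponds to convergence: forall x forall y forall z (Rxy & Rxz -> exists w (Ryw & Rzw)).
G1: fails — Rtt and Rtu but t and u have no common successor.
G2: condition met.
G3: fails — Ruw and Ruw but w and w have no common successor.
Valid on: G2.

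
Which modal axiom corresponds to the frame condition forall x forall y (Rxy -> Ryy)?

□(□q → q)

A defining formula is □(□q → q) (the T□ axiom).
Suppose □(□q→q) is valid. Take Rxy and set V(q)={w : Ryw}. Then at y, □q holds; since □(□q→q) at x, □q→q at y, so q at y, i.e. Ryy.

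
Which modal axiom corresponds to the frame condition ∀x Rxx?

□ψ → ψ

The condition is reflexivity. The T schema □ψ → ψ defines it.
Suppose □ψ→ψ is valid. At any x set V(ψ)={w : Rxw}. Then □ψ holds at x, so ψ holds at x, i.e. Rxx.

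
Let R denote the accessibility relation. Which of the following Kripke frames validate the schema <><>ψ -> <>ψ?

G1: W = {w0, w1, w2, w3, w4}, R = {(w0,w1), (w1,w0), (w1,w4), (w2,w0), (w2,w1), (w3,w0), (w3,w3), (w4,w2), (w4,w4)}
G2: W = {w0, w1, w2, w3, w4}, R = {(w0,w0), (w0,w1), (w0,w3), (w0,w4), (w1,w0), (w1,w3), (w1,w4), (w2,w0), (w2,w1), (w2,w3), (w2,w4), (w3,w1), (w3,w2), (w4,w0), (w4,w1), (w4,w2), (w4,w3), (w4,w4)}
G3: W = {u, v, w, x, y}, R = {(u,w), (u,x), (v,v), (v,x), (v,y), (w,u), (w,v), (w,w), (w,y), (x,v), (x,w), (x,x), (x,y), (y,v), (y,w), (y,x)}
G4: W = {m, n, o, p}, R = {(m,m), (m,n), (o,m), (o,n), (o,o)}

Frame correspondent (Sahlqvist): forall x forall y forall z (Rxy & Ryz -> Rxz) — i.e. transitivity.
G1: fails — Rw1w0 and Rw0w1 but not Rw1w1.
G2: fails — Rw1w0 and Rw0w1 but not Rw1w1.
G3: fails — Rxw and Rwu but not Rxu.
G4: ✓.

G4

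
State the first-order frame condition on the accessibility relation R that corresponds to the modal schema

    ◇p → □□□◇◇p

This is a Sahlqvist (Geach-type) schema ◇^1□^0p → □^3◇^2p.
Minimal-valuation argument: fix x; take any y with xR^1y and any z with xR^3z. Set V(p) to the set of worlds R-reachable from y in exactly 0 steps. Then □^0p holds at y, so the antecedent holds at x; validity forces ◇^2p at z, giving a w with zR^2w and yR^0w.
First-order correspondent: ∀x ∀y ∀z ((xRy ∧ xR³z) → ∃w (y = w ∧ zR²w)).

∀x ∀y ∀z ((xRy ∧ xR³z) → ∃w (y = w ∧ zR²w))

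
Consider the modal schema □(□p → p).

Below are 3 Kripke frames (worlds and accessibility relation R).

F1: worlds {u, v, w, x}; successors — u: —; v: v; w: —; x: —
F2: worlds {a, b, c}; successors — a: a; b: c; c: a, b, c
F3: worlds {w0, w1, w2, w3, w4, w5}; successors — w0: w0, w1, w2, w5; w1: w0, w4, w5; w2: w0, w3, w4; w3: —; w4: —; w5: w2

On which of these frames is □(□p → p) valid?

F1

Frame correspondent (Sahlqvist): ∀x ∀y (Rxy → Ryy) — i.e. shift-reflexivity.
F1: ✓.
F2: fails — Rcb but not Rbb.
F3: fails — Rw1w5 but not Rw5w5.
Valid on: F1.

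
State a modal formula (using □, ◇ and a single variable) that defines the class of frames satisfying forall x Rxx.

A defining formula is □r → r (the T axiom).
Suppose □r→r is valid. At any x set V(r)={w : Rxw}. Then □r holds at x, so r holds at x, i.e. Rxx.

□r → r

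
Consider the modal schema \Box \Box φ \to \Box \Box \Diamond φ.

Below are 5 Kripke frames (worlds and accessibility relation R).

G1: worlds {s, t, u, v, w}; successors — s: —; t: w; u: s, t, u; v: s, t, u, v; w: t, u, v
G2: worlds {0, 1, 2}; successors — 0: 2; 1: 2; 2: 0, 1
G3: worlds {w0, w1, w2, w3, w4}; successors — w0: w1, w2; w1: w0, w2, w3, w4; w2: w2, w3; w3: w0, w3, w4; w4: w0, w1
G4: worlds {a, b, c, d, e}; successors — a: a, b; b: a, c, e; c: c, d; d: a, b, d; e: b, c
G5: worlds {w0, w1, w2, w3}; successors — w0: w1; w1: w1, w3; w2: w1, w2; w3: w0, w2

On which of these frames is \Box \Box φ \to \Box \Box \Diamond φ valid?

G3, G4

This is the axiom for a generalized confluence (Geach) condition; its first-order frame correspondent is \forall x \forall z (x R^2 z \to \exists w (x R^2 w \wedge zRw)).
G1: fails — tR²t but no w* with tR²w* and tRw*.
G2: fails — 0R²0 but no w with 0R²w and 0Rw.
G3: ✓.
G4: ✓.
G5: fails — w0R²w3 but no w with w0R²w and w3Rw.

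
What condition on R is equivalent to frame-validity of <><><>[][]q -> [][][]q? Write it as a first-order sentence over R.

This is a Sahlqvist (Geach-type) schema ◇^3□^2q → □^3◇^0q.
First-order correspondent: forall x forall y forall z ((x R^3 y & x R^3 z) -> exists w (y R^2 w & z = w)).

forall x forall y forall z ((x R^3 y & x R^3 z) -> exists w (y R^2 w & z = w))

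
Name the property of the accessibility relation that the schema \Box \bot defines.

□⊥ is valid iff no world has any successor (otherwise □⊥ fails at any world with one).
Conversely, any frame satisfying \forall x \forall y \neg Rxy validates the schema.
Frame condition: \forall x \forall y \neg Rxy.

Emptiness of R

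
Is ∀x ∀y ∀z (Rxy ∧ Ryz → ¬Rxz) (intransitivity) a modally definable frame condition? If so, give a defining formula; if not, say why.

Any modally definable frame class is closed under surjective bounded morphisms.
The 7-cycle (worlds s,t,u,v,w,x,y with s→t→u→v→w→x→y→s) is intransitive. Mapping every world to a single reflexive point • is a surjective bounded morphism; the reflexive point is not intransitive (R••∧R•• but R••).
So no modal formula (or set of formulas) defines exactly the intransitive frames.

Not definable by any modal formula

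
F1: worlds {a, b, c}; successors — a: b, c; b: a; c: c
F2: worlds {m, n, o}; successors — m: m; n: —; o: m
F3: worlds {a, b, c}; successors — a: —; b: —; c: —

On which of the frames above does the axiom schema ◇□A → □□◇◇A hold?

F2, F3

Frame correspondent (Sahlqvist): ∀x ∀y ∀z ((xRy ∧ xR²z) → ∃w (yRw ∧ zR²w)) — i.e. a generalized confluence (Geach) condition.
F1: fails — aRb, aR²c but no w with bRw and cR²w.
F2: holds.
F3: holds.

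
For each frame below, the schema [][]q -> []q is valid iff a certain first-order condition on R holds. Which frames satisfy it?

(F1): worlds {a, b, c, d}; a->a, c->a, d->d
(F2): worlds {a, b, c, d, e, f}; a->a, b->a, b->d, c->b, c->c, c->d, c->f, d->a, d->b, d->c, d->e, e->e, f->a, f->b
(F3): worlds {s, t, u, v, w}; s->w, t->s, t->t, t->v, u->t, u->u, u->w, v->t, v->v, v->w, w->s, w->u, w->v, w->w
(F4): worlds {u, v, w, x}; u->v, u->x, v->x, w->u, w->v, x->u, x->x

This is the axiom for density; its first-order frame correspondent is forall x forall y (Rxy -> exists z (Rxz & Rzy)).
(F1): satisfies the condition.
(F2): fails — Rfb but no z with Rfz and Rzb.
(F3): satisfies the condition.
(F4): fails — Ruv but no z with Ruz and Rzv.
Valid on: (F1), (F3).

(F1), (F3)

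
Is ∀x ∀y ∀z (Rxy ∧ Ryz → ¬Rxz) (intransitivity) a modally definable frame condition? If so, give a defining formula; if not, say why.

Any modally definable frame class is closed under surjective bounded morphisms.
The 5-cycle (worlds 0,1,2,3,4 with 0→1→2→3→4→0) is intransitive. Mapping every world to a single reflexive point • is a surjective bounded morphism; the reflexive point is not intransitive (R••∧R•• but R••).
So no modal formula (or set of formulas) defines exactly the intransitive frames.

No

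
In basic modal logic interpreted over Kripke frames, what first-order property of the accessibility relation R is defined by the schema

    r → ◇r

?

reflexivity

This is frame-equivalent to □r → r (substitute ¬r for r and contrapose).
Suppose □r→r is valid. At any x set V(r)={w : Rxw}. Then □r holds at x, so r holds at x, i.e. Rxx.
Conversely, on a frame with reflexivity the schema holds at every world under every valuation.
So the correspondent is reflexivity.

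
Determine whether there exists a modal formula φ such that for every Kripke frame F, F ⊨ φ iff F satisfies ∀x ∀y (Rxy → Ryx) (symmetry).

The condition is symmetry. A defining modal formula is r → □◇r.
Suppose r→□◇r is valid. Take Rxy and set V(r)={x}. Then r at x, so □◇r at x, so ◇r at y, so some z with Ryz has r; z=x, i.e. Ryx.

Definable; r → □◇r defines it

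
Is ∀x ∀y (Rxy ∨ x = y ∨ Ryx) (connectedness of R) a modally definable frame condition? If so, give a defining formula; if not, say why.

Not modally definable

If a class were modally definable it would be closed under disjoint unions (Goldblatt–Thomason).
Take 3 disjoint single-world reflexive frames: each is trivially connected, but their disjoint union has 3 worlds with no edge between distinct components, so it is not connected.
So the class is not modally definable.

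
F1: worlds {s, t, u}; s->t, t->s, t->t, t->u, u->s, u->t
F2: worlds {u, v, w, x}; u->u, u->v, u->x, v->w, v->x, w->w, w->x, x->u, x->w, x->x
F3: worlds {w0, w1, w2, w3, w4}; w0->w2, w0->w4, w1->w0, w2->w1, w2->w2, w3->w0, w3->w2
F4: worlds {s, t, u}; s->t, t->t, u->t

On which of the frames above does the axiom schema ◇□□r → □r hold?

This is the axiom for a generalized confluence (Geach) condition; its first-order frame correspondent is ∀x ∀y ∀z ((xRy ∧ xRz) → ∃w (yR²w ∧ z = w)).
F1: holds.
F2: fails — uRv, uRv but no t with vR²t and v=t.
F3: fails — w0Rw2, w0Rw4 but no w with w2R²w and w4=w.
F4: holds.
Valid on: F1, F4.

F1, F4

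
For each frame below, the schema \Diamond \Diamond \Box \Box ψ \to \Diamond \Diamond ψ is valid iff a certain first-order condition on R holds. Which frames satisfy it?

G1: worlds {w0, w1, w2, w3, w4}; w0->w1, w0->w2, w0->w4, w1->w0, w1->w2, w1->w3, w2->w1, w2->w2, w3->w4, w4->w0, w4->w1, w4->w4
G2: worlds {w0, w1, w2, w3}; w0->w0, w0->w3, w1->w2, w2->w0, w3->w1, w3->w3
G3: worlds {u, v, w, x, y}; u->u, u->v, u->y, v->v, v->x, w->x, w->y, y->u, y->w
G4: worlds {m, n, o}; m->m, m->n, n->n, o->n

G1, G4

Frame correspondent (Sahlqvist): \forall x \forall y (x R^2 y \to \exists w (y R^2 w \wedge x R^2 w)) — i.e. a generalized confluence (Geach) condition.
G1: satisfies the condition.
G2: fails — w3R²w1 but no w with w1R²w and w3R²w.
G3: fails — uR²x but no t with xR²t and uR²t.
G4: satisfies the condition.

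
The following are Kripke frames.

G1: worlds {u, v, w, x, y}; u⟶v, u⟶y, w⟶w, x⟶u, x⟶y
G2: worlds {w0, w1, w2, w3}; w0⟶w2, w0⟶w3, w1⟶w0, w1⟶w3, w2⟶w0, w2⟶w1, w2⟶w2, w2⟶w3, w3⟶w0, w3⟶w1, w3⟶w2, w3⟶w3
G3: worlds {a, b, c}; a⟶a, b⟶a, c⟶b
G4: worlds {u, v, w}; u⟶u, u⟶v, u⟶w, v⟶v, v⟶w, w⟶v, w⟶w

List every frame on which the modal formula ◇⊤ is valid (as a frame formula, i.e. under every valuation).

G2, G3, G4

The schema corresponds to seriality: ∀x ∃y Rxy.
G1: fails — world v has no successor.
G2: ✓.
G3: ✓.
G4: ✓.
Valid on: G2, G3, G4.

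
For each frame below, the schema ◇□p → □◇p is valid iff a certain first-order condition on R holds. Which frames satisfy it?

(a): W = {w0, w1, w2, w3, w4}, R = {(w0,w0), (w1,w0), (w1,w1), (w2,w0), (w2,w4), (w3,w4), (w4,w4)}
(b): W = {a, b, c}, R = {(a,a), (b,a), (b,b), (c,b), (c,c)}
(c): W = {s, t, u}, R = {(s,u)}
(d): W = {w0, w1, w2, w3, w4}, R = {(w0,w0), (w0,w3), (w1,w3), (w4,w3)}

(b)

The schema corresponds to convergence: ∀x ∀y ∀z (Rxy ∧ Rxz → ∃w (Ryw ∧ Rzw)).
(a): fails — Rw2w4 and Rw2w0 but w4 and w0 have no common successor.
(b): ✓.
(c): fails — Rsu and Rsu but u and u have no common successor.
(d): fails — Rw0w0 and Rw0w3 but w0 and w3 have no common successor.
Valid on: (b).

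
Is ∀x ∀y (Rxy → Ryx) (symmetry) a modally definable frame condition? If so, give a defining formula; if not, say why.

Yes: it is symmetry, defined by the B schema p → □◇p.
Suppose p→□◇p is valid. Take Rxy and set V(p)={x}. Then p at x, so □◇p at x, so ◇p at y, so some z with Ryz has p; z=x, i.e. Ryx.

Yes, by p → □◇p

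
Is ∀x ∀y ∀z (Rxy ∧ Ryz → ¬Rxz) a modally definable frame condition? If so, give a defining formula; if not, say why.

If a class were modally definable it would be closed under surjective bounded morphisms (Goldblatt–Thomason).
The 3-cycle (worlds w0,w1,w2 with w0→w1→w2→w0) is intransitive. Mapping every world to a single reflexive point • is a surjective bounded morphism; the reflexive point is not intransitive (R••∧R•• but R••).
So no modal formula (or set of formulas) defines exactly the intransitive frames.

No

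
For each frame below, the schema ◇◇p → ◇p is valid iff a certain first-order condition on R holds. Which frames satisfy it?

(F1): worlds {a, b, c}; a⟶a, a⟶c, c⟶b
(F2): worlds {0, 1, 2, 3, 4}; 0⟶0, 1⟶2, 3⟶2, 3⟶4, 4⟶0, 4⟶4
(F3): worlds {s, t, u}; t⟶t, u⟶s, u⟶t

(F3)

This is the axiom for transitivity; its first-order frame correspondent is ∀x ∀y ∀z (Rxy ∧ Ryz → Rxz).
(F1): fails — Rac and Rcb but not Rab.
(F2): fails — R34 and R40 but not R30.
(F3): ✓.
Valid on: (F3).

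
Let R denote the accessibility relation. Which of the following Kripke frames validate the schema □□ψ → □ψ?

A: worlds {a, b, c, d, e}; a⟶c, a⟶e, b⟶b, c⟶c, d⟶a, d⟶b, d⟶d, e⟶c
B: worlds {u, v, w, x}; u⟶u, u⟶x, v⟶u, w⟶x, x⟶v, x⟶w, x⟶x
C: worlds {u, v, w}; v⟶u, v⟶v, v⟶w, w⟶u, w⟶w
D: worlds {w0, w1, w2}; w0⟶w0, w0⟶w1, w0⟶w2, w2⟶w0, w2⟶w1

B, C, D

This is the axiom for density; its first-order frame correspondent is ∀x ∀y (Rxy → ∃z (Rxz ∧ Rzy)).
A: fails — Rae but no z with Raz and Rze.
B: holds.
C: holds.
D: holds.
Valid on: B, C, D.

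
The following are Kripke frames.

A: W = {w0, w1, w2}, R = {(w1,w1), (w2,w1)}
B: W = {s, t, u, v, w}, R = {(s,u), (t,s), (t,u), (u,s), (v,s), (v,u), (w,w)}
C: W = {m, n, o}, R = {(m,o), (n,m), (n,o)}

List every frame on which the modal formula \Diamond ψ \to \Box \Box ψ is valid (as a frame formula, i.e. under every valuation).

A

Frame correspondent (Sahlqvist): \forall x \forall y \forall z ((xRy \wedge x R^2 z) \to \exists w (y = w \wedge z = w)) — i.e. a generalized confluence (Geach) condition.
A: holds.
B: fails — sRu, sR²s but u ≠ s.
C: fails — nRm, nR²o but m ≠ o.
Valid on: A.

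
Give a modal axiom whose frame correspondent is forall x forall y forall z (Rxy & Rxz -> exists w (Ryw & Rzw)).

◇□q → □◇q

This is convergence; the standard corresponding axiom is .2: ◇□q → □◇q.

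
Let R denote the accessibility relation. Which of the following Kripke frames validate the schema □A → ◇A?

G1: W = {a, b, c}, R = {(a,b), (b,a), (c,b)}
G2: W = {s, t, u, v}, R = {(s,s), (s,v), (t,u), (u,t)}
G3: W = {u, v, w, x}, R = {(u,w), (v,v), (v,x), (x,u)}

G1

Frame correspondent (Sahlqvist): ∀x ∃y Rxy — i.e. seriality.
G1: holds.
G2: fails — world v has no successor.
G3: fails — world w has no successor.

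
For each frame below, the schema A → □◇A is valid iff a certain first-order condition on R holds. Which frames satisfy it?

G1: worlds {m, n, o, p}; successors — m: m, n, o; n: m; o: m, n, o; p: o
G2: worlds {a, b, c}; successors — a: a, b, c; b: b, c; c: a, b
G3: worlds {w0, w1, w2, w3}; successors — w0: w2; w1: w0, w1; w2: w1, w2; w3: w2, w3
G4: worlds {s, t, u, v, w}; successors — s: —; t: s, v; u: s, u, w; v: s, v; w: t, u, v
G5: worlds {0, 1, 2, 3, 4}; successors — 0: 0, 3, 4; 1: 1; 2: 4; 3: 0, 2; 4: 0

The schema corresponds to symmetry: ∀x ∀y (Rxy → Ryx).
G1: fails — Ron but not Rno.
G2: fails — Rab but not Rba.
G3: fails — Rw1w0 but not Rw0w1.
G4: fails — Rwt but not Rtw.
G5: fails — R32 but not R23.
Valid on no frame.

none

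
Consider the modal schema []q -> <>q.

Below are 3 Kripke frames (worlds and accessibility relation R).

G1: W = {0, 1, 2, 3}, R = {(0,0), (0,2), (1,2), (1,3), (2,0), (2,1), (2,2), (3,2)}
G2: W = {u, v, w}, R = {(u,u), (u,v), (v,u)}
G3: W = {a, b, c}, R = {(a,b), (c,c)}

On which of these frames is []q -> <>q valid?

The schema corresponds to seriality: forall x exists y Rxy.
G1: condition met.
G2: fails — world w has no successor.
G3: fails — world b has no successor.
Valid on: G1.

G1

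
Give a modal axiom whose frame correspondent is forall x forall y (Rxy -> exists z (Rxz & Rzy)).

This is density; the standard corresponding axiom is C4: □□p → □p.

□□p → □p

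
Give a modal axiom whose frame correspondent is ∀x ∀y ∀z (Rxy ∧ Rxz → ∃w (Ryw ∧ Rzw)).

◇□p → □◇p

The condition is convergence. The .2 schema ◇□p → □◇p defines it.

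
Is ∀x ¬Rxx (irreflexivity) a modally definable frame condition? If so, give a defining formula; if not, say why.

Modal frame validity is preserved under surjective bounded morphisms.
The 5-cycle (worlds s,t,u,v,w with s→t→u→v→w→s) is irreflexive, and the map sending every world to a single reflexive point • is a surjective bounded morphism (forth: every edge maps to (•,•); back: every world has a successor). So any modal formula valid on the 5-cycle is also valid on the reflexive point, which is not irreflexive.
So the class is not modally definable.

No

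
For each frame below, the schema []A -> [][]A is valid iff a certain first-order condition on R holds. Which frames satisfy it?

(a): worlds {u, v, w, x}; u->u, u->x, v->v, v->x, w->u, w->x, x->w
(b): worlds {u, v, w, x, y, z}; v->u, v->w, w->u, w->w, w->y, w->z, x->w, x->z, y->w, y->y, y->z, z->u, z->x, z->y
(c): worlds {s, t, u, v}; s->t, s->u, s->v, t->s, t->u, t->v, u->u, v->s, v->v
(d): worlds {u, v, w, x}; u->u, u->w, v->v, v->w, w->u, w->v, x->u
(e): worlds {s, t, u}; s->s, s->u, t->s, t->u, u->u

Frame correspondent (Sahlqvist): forall x forall y forall z (Rxy & Ryz -> Rxz) — i.e. transitivity.
(a): fails — Rxw and Rwu but not Rxu.
(b): fails — Rxw and Rwu but not Rxu.
(c): fails — Rts and Rst but not Rtt.
(d): fails — Ruw and Rwv but not Ruv.
(e): ✓.

(e)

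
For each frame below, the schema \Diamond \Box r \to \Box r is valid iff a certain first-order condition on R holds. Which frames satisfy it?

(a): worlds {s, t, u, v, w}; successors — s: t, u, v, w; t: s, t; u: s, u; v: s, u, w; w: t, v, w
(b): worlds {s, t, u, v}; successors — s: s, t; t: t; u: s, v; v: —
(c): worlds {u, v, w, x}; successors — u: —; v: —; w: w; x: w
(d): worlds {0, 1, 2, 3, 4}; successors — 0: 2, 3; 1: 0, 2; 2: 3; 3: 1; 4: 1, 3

This is the axiom for the Euclidean property; its first-order frame correspondent is \forall x \forall y \forall z (Rxy \wedge Rxz \to Ryz).
(a): fails — Rsv and Rsv but not Rvv.
(b): fails — Rst and Rss but not Rts.
(c): condition met.
(d): fails — R02 and R02 but not R22.

(c)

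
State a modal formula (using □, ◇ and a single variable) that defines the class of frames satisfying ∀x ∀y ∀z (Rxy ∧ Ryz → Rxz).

□q → □□q

The condition is transitivity. The 4 schema □q → □□q defines it.
Suppose □q→□□q is valid. Take Rxy, Ryz and set V(q)={w : Rxw}. Then □q at x, so □□q at x, so □q at y, so q at z, i.e. Rxz.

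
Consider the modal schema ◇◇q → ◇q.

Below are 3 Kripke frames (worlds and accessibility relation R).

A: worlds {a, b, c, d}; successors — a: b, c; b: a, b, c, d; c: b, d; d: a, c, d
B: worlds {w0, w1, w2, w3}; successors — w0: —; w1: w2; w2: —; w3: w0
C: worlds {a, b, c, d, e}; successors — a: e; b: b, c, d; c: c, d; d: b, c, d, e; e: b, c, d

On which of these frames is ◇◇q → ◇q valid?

B

Frame correspondent (Sahlqvist): ∀x ∀y ∀z (Rxy ∧ Ryz → Rxz) — i.e. transitivity.
A: fails — Rcd and Rdc but not Rcc.
B: condition met.
C: fails — Rcd and Rdb but not Rcb.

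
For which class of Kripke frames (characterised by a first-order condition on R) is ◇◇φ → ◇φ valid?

This schema is equivalent to the 4 axiom □φ → □□φ.
Its frame correspondent is transitivity — ∀x ∀y ∀z (Rxy ∧ Ryz → Rxz).

Transitivity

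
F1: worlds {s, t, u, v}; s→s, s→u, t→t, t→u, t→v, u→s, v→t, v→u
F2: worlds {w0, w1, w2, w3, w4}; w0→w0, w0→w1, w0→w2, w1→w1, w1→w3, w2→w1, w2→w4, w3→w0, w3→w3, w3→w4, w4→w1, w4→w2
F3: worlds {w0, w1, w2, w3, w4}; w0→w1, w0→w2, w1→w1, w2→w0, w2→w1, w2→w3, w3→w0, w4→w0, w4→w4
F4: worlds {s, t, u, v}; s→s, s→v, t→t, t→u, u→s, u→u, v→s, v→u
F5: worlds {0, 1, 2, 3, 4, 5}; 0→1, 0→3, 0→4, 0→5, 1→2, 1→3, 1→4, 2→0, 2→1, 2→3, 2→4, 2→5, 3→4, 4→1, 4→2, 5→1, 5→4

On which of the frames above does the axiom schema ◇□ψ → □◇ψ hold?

F4

The schema corresponds to convergence: ∀x ∀y ∀z (Rxy ∧ Rxz → ∃w (Ryw ∧ Rzw)).
F1: fails — Rtv and Rtu but v and u have no common successor.
F2: fails — Rw3w3 and Rw3w4 but w3 and w4 have no common successor.
F3: fails — Rw2w1 and Rw2w3 but w1 and w3 have no common successor.
F4: ✓.
F5: fails — R04 and R03 but 4 and 3 have no common successor.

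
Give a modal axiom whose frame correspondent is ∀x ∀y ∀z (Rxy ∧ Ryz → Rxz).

□r → □□r

A defining formula is □r → □□r (the 4 axiom).
Suppose □r→□□r is valid. Take Rxy, Ryz and set V(r)={w : Rxw}. Then □r at x, so □□r at x, so □r at y, so r at z, i.e. Rxz.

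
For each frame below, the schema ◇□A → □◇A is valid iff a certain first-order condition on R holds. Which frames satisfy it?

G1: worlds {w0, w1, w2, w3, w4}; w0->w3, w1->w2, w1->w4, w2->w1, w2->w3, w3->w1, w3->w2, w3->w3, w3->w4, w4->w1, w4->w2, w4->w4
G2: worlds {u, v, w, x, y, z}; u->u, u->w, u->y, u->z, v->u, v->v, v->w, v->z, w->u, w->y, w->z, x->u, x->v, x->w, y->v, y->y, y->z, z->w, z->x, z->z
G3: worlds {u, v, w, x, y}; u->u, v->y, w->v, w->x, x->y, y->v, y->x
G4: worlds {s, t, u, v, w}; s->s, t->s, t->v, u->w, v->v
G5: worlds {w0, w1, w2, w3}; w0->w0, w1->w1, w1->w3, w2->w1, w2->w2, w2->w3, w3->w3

Frame correspondent (Sahlqvist): ∀x ∀y ∀z (Rxy ∧ Rxz → ∃w (Ryw ∧ Rzw)) — i.e. convergence.
G1: fails — Rw3w1 and Rw3w2 but w1 and w2 have no common successor.
G2: ✓.
G3: ✓.
G4: fails — Rtv and Rts but v and s have no common successor.
G5: ✓.

G2, G3, G5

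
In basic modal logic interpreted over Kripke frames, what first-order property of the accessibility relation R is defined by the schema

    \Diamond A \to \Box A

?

partial functionality: \forall x \forall y \forall z (Rxy \wedge Rxz \to y = z)

Suppose ◇A→□A is valid. Take Rxy, Rxz and set V(A)={y}. Then ◇A at x, so □A at x, so A at z, i.e. z=y.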